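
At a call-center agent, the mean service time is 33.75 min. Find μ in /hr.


μ = 1/(service time) in consistent units.
1 hour = 60 min, so μ = 60/33.75 = 1.7778 per hour

Final: 1.7778 /hr


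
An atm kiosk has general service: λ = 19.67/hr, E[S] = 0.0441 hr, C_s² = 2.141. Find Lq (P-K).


ρ = λ·E[S] = 19.67·0.0441 = 0.8674
Lq = ρ²(1+C_s²)/(2(1−ρ)) = 0.7525·(1+2.141)/(2·0.1326)
= 0.7525·3.1410/0.2651 = 8.91527

Final: 8.91527


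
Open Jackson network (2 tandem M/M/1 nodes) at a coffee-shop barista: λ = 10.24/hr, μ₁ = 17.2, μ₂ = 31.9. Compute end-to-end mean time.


Each node sees arrival rate λ = 10.24/hr (tandem ⇒ throughput preserved).
W₁ = 1/(μ₁−λ) = 1/(17.2−10.24) = 0.14368 hr
W₂ = 1/(μ₂−λ) = 1/(31.9−10.24) = 0.04617 hr
W_total = W₁ + W₂ = 0.14368 + 0.04617 = 0.18985 hr

Final: 0.18985 hr


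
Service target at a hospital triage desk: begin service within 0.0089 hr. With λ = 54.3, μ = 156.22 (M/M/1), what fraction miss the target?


ρ = 54.3/156.22 = 0.3476
P(Wq > t) = ρ·e^{−(μ−λ)t} = 0.3476·e^{−0.9071}
= 0.3476·0.403698 = 0.140320

Final: 0.140320


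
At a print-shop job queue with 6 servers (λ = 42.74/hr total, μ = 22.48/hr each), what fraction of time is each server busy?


ρ = λ/(cμ) = 42.74/(6·22.48) = 42.74/134.88 = 0.3169

Final: 0.3169


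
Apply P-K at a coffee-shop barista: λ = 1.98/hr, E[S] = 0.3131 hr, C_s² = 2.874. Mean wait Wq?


ρ = λ·E[S] = 1.98·0.3131 = 0.6199
E[S²] = E[S]²(1+C_s²) = 0.3131²·(1+2.874) = 0.379774
Wq = λ·E[S²]/(2(1−ρ)) = 1.98·0.379774/(2·0.3801) = 0.98925 hr

Final: 0.98925 hr


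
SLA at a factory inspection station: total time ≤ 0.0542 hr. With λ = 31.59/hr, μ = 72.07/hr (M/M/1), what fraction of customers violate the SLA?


W ~ Exponential(μ−λ) for M/M/1.
μ − λ = 72.07 − 31.59 = 40.4800
P(W > t) = e^{−(μ−λ)t} = e^{−2.1940} = 0.111468

Final: 0.111468


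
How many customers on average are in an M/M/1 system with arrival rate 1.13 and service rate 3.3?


ρ = λ/μ = 1.13/3.3 = 0.3424
L = ρ/(1−ρ) = 0.3424/(1 − 0.3424) = 0.3424/0.6576 = 0.5207

Final: 0.5207


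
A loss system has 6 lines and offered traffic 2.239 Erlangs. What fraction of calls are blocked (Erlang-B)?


B(c,a) = (a^c/c!) / Σ_{k=0}^{c} a^k/k!
a^6/6! = 0.174981
Σ terms (k=0..6): 1.00000 + 2.23900 + 2.50656 + 1.87073 + 1.04714 + 0.46891 + 0.17498 = 9.307322
B = 0.174981/9.307322 = 0.018800

Final: 0.018800


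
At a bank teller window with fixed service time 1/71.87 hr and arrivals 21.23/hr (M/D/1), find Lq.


ρ = 21.23/71.87 = 0.2954
M/D/1: Lq = ρ²/(2(1−ρ)) = 0.08726/(2·0.7046) = 0.06192

Final: 0.06192


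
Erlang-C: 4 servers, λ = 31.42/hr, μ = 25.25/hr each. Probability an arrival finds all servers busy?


a = λ/μ = 1.2444; ρ = a/4 = 0.3111
P₀ = 0.286968 (from M/M/c formula)
C(c,a) = [a^c/(c!(1−ρ))]·P₀ = [2.39761/(24·0.6889)]·0.286968
= 0.14501·0.286968 = 0.041614

Final: 0.041614


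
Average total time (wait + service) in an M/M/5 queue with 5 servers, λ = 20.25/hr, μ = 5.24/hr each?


a = 3.8645; ρ = 0.7729; P₀ = 0.015905
Lq = P₀·a^c·ρ/(c!(1−ρ)²) = 1.71208
Wq = Lq/λ = 1.71208/20.25 = 0.08455 hr
W = Wq + 1/μ = 0.08455 + 0.19084 = 0.27539 hr

Final: 0.27539 hr


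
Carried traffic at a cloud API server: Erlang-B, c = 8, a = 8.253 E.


B(8,8.253) = 0.249500 (Erlang-B)
Carried load = a(1 − B) = 8.253·(1 − 0.249500) = 8.253·0.750500 = 6.1939 E

Final: 6.1939 Erlangs


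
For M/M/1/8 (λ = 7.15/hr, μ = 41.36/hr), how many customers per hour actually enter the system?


ρ = 0.1729; P_K = (1−ρ)ρ^8/(1−ρ^9) = 0.0000006597
λ_eff = λ(1 − P_K) = 7.15·(1 − 0.0000006597) = 7.15·0.999999 = 7.1500 /hr

Final: 7.1500 /hr


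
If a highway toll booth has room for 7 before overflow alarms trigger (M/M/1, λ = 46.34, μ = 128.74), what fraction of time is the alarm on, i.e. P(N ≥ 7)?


ρ = 46.34/128.74 = 0.3600
P(N ≥ n) = ρ^n = 0.3600^7 = 0.0007829

Final: 0.0007829


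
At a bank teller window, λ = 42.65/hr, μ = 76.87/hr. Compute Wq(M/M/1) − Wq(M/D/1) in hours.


ρ = 42.65/76.87 = 0.5548
Wq(M/M/1) = ρ/(μ−λ) = 0.5548/34.22 = 0.01621 hr
Wq(M/D/1) = ρ/(2(μ−λ)) = 0.008107 hr
Savings = 0.01621 − 0.008107 = 0.008107 hr

Final: 0.008107 hr


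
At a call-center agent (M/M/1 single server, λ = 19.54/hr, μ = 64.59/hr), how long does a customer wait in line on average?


ρ = 19.54/64.59 = 0.3025
Wq = ρ/(μ−λ) = 0.3025/(64.59 − 19.54) = 0.3025/45.05 = 0.006715 hr

Final: 0.006715 hr


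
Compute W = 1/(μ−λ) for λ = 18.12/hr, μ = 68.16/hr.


W = 1/(μ−λ) = 1/(68.16 − 18.12) = 1/50.04 = 0.01998 hr

Final: 0.01998 hr


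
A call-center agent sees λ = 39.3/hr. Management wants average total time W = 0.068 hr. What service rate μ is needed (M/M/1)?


W = 1/(μ−λ) ⇒ μ − λ = 1/W = 1/0.068 = 14.7059
μ = λ + 1/W = 39.3 + 14.7059 = 54.0059 per hr

Final: 54.0059 /hr


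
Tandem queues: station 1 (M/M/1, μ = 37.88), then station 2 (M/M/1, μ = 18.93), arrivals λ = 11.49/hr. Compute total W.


Each node sees arrival rate λ = 11.49/hr (tandem ⇒ throughput preserved).
W₁ = 1/(μ₁−λ) = 1/(37.88−11.49) = 0.03789 hr
W₂ = 1/(μ₂−λ) = 1/(18.93−11.49) = 0.13441 hr
W_total = W₁ + W₂ = 0.03789 + 0.13441 = 0.17230 hr

Final: 0.17230 hr


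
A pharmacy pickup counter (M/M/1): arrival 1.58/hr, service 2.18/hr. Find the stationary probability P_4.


ρ = 1.58/2.18 = 0.7248
P_n = (1−ρ)·ρ^n = (1 − 0.7248)·0.7248^4 = 0.2752·0.275932 = 0.075945

Final: 0.075945


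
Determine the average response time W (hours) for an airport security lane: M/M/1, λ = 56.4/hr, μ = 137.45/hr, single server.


W = 1/(μ−λ) = 1/(137.45 − 56.4) = 1/81.05 = 0.01234 hr

Final: 0.01234 hr


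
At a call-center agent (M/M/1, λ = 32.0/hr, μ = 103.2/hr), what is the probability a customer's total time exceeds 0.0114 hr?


W ~ Exponential(μ−λ) for M/M/1.
μ − λ = 103.2 − 32.0 = 71.2000
P(W > t) = e^{−(μ−λ)t} = e^{−0.8117} = 0.444111

Final: 0.444111


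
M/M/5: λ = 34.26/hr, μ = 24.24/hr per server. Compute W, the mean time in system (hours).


a = 1.4134; ρ = 0.2827; P₀ = 0.243042
Lq = P₀·a^c·ρ/(c!(1−ρ)²) = 0.006275
Wq = Lq/λ = 0.006275/34.26 = 0.0001832 hr
W = Wq + 1/μ = 0.0001832 + 0.04125 = 0.04144 hr

Final: 0.04144 hr


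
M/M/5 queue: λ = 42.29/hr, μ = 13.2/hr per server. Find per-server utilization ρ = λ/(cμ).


ρ = λ/(cμ) = 42.29/(5·13.2) = 42.29/66.00 = 0.6408

Final: 0.6408


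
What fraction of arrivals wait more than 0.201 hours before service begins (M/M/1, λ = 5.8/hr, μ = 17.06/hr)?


ρ = 5.8/17.06 = 0.3400
P(Wq > t) = ρ·e^{−(μ−λ)t} = 0.3400·e^{−2.2633}
= 0.3400·0.104011 = 0.035361

Final: 0.035361


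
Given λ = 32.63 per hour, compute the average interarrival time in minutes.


Mean interarrival time = 1/λ = 1/32.63 hour = 0.03065 hour
In minutes: 0.03065 × 60 = 1.8388 min

Final: 1.8388 min


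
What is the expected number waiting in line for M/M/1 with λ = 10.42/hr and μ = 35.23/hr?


ρ = 10.42/35.23 = 0.2958
Lq = ρ²/(1−ρ) = 0.08748/0.7042 = 0.1242

Final: 0.1242


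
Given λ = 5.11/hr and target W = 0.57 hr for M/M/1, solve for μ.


W = 1/(μ−λ) ⇒ μ − λ = 1/W = 1/0.57 = 1.7544
μ = λ + 1/W = 5.11 + 1.7544 = 6.8644 per hr

Final: 6.8644 /hr


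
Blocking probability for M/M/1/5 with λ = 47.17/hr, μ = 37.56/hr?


ρ = λ/μ = 47.17/37.56 = 1.2559
P_K = (1−ρ)ρ^K/(1−ρ^(K+1)) = (-0.2559·3.123931)/(1 − 3.923212)
= -0.799281/-2.923212 = 0.273425

Final: 0.273425


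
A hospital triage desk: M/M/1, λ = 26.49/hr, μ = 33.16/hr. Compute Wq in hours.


ρ = 26.49/33.16 = 0.7989
Wq = ρ/(μ−λ) = 0.7989/(33.16 − 26.49) = 0.7989/6.67 = 0.1198 hr

Final: 0.1198 hr


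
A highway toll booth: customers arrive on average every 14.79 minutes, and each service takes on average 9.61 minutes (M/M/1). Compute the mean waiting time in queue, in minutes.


λ = 60/14.79 = 4.0568 /hr
μ = 60/9.61 = 6.2435 /hr
ρ = λ/μ = 4.0568/6.2435 = 0.6498
Wq = ρ/(μ−λ) = 0.6498/(6.2435−4.0568) = 0.29714 hr
In minutes: 0.29714·60 = 17.829 min

Final: 17.829 min


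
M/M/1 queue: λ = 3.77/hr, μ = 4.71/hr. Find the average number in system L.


ρ = λ/μ = 3.77/4.71 = 0.8004
L = ρ/(1−ρ) = 0.8004/(1 − 0.8004) = 0.8004/0.1996 = 4.0106

Final: 4.0106


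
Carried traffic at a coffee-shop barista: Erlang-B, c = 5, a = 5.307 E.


B(5,5.307) = 0.309264 (Erlang-B)
Carried load = a(1 − B) = 5.307·(1 − 0.309264) = 5.307·0.690736 = 3.6657 E

Final: 3.6657 Erlangs


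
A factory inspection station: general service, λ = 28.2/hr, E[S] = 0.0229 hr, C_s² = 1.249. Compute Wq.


ρ = λ·E[S] = 28.2·0.0229 = 0.6458
E[S²] = E[S]²(1+C_s²) = 0.0229²·(1+1.249) = 0.001179
Wq = λ·E[S²]/(2(1−ρ)) = 28.2·0.001179/(2·0.3542) = 0.04695 hr

Final: 0.04695 hr


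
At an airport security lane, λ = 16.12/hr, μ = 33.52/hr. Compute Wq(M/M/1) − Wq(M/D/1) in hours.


ρ = 16.12/33.52 = 0.4809
Wq(M/M/1) = ρ/(μ−λ) = 0.4809/17.40 = 0.02764 hr
Wq(M/D/1) = ρ/(2(μ−λ)) = 0.01382 hr
Savings = 0.02764 − 0.01382 = 0.01382 hr

Final: 0.01382 hr


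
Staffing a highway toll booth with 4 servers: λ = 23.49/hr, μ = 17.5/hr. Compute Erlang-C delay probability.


a = λ/μ = 1.3423; ρ = a/4 = 0.3356
P₀ = 0.259754 (from M/M/c formula)
C(c,a) = [a^c/(c!(1−ρ))]·P₀ = [3.24623/(24·0.6644)]·0.259754
= 0.20357·0.259754 = 0.052879

Final: 0.052879


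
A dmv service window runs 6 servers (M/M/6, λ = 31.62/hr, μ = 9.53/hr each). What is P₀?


a = λ/μ = 31.62/9.53 = 3.3179; ρ = a/c = 0.5530
Σ_{k=0}^{5} a^k/k! (terms k=0..5) = 1.00000 + 3.31794 + 5.50437 + 6.08773 + 5.04969 + 3.35092 = 24.31066
Tail: a^6/(6!(1−ρ)) = 1334.17805/(720·0.4470) = 4.14538
P₀ = 1/(24.31066 + 4.14538) = 1/28.45604 = 0.035142

Final: 0.035142


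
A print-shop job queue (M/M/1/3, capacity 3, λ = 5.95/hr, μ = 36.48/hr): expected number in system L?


ρ = 5.95/36.48 = 0.1631
L = ρ[1 − (K+1)ρ^K + Kρ^(K+1)] / [(1−ρ)(1−ρ^(K+1))]
Numerator: 0.1631·(1 − 4·0.004339 + 3·0.0007077) = 0.160619
Denominator: (0.8369)·(0.999292) = 0.836305
L = 0.160619/0.836305 = 0.1921

Final: 0.1921


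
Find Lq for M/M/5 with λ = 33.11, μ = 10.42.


a = λ/μ = 3.1775; ρ = a/5 = 0.6355
P₀ = 0.038129
Lq = P₀·a^c·ρ / (c!·(1−ρ)²) = 0.038129·323.93458·0.6355/(120·0.13285)
= 0.49235

Final: 0.49235


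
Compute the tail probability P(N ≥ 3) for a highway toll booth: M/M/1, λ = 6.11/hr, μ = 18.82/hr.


ρ = 6.11/18.82 = 0.3247
P(N ≥ n) = ρ^n = 0.3247^3 = 0.034219

Final: 0.034219


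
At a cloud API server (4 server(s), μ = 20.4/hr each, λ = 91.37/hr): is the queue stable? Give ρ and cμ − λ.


Total capacity cμ = 4·20.4 = 81.60/hr
ρ = λ/(cμ) = 91.37/81.60 = 1.1197
Stable ⇔ ρ < 1: NO
Spare capacity = cμ − λ = 81.60 − 91.37 = -9.77/hr

Final: ρ = 1.1197; unstable; margin = -9.77/hr


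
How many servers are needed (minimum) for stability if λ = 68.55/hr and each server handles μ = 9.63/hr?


Stability requires cμ > λ ⇔ c > λ/μ.
λ/μ = 68.55/9.63 = 7.1184
Minimum integer c = ⌊7.1184⌋ + 1 = 8
Check: 8·9.63 = 77.04 > 68.55, while 7·9.63 = 67.41 ≤ 68.55

Final: 8 servers


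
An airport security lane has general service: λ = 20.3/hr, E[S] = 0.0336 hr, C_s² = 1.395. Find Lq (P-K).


ρ = λ·E[S] = 20.3·0.0336 = 0.6821
Lq = ρ²(1+C_s²)/(2(1−ρ)) = 0.4652·(1+1.395)/(2·0.3179)
= 0.4652·2.3950/0.6358 = 1.75238

Final: 1.75238


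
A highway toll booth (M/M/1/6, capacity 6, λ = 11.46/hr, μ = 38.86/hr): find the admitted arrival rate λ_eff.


ρ = 0.2949; P_K = (1−ρ)ρ^6/(1−ρ^7) = 0.0004639
λ_eff = λ(1 − P_K) = 11.46·(1 − 0.0004639) = 11.46·0.999536 = 11.4547 /hr

Final: 11.4547 /hr


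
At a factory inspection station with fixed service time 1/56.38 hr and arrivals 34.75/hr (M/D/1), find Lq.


ρ = 34.75/56.38 = 0.6164
M/D/1: Lq = ρ²/(2(1−ρ)) = 0.3799/(2·0.3836) = 0.49511

Final: 0.49511


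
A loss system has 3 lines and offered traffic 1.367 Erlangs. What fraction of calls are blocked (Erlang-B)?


B(c,a) = (a^c/c!) / Σ_{k=0}^{c} a^k/k!
a^3/3! = 0.425750
Σ terms (k=0..3): 1.00000 + 1.36700 + 0.93434 + 0.42575 = 3.727094
B = 0.425750/3.727094 = 0.114231

Final: 0.114231


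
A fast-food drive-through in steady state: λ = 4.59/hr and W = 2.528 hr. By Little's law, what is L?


L = λW = 4.59·2.528 = 11.6035

Final: 11.6035


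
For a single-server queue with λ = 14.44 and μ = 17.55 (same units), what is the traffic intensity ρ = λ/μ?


ρ = λ/μ = 14.44/17.55 = 0.8228

Final: 0.8228


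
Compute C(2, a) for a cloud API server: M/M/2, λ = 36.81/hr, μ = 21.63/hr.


a = λ/μ = 1.7018; ρ = a/2 = 0.8509
P₀ = 0.080555 (from M/M/c formula)
C(c,a) = [a^c/(c!(1−ρ))]·P₀ = [2.89613/(2·0.1491)]·0.080555
= 9.71215·0.080555 = 0.782358

Final: 0.782358


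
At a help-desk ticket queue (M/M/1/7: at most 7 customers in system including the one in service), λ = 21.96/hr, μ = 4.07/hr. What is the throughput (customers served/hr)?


ρ = 5.3956; P_K = (1−ρ)ρ^7/(1−ρ^8) = 0.814664
λ_eff = λ(1 − P_K) = 21.96·(1 − 0.814664) = 21.96·0.185336 = 4.0700 /hr

Final: 4.0700 /hr


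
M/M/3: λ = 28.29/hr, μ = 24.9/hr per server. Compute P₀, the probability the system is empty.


a = λ/μ = 28.29/24.9 = 1.1361; ρ = a/c = 0.3787
Σ_{k=0}^{2} a^k/k! (terms k=0..2) = 1.00000 + 1.13614 + 0.64541 = 2.78156
Tail: a^3/(3!(1−ρ)) = 1.46656/(6·0.6213) = 0.39342
P₀ = 1/(2.78156 + 0.39342) = 1/3.17498 = 0.314963

Final: 0.314963


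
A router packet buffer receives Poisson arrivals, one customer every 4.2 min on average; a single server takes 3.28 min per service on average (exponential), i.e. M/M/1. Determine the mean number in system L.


λ = 60/4.2 = 14.2857 /hr
μ = 60/3.28 = 18.2927 /hr
ρ = λ/μ = 14.2857/18.2927 = 0.7810
L = ρ/(1−ρ) = 0.7810/0.2190 = 3.5652

Final: 3.5652


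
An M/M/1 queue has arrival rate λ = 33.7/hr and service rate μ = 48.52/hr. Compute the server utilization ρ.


ρ = λ/μ = 33.7/48.52 = 0.6946

Final: 0.6946


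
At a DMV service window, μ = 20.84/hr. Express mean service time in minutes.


Mean service time = 1/μ = 1/20.84 hour = 0.04798 hour
In minutes: 0.04798 × 60 = 2.8791 min

Final: 2.8791 min


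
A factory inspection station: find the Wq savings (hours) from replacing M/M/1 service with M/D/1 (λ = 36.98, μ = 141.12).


ρ = 36.98/141.12 = 0.2620
Wq(M/M/1) = ρ/(μ−λ) = 0.2620/104.14 = 0.002516 hr
Wq(M/D/1) = ρ/(2(μ−λ)) = 0.001258 hr
Savings = 0.002516 − 0.001258 = 0.001258 hr

Final: 0.001258 hr


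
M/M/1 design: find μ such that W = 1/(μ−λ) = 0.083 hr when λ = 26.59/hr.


W = 1/(μ−λ) ⇒ μ − λ = 1/W = 1/0.083 = 12.0482
μ = λ + 1/W = 26.59 + 12.0482 = 38.6382 per hr

Final: 38.6382 /hr


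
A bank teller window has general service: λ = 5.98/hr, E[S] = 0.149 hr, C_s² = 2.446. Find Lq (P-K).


ρ = λ·E[S] = 5.98·0.149 = 0.8910
Lq = ρ²(1+C_s²)/(2(1−ρ)) = 0.7939·(1+2.446)/(2·0.1090)
= 0.7939·3.4460/0.2180 = 12.55201

Final: 12.55201


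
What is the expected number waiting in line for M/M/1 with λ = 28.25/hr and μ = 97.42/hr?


ρ = 28.25/97.42 = 0.2900
Lq = ρ²/(1−ρ) = 0.08409/0.7100 = 0.1184

Final: 0.1184


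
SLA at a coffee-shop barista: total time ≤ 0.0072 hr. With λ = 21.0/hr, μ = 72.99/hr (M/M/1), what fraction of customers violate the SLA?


W ~ Exponential(μ−λ) for M/M/1.
μ − λ = 72.99 − 21.0 = 51.9900
P(W > t) = e^{−(μ−λ)t} = e^{−0.3743} = 0.687751

Final: 0.687751


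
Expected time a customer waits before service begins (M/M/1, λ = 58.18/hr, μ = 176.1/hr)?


ρ = 58.18/176.1 = 0.3304
Wq = ρ/(μ−λ) = 0.3304/(176.1 − 58.18) = 0.3304/117.92 = 0.002802 hr

Final: 0.002802 hr


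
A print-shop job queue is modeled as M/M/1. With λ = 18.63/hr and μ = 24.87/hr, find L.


ρ = λ/μ = 18.63/24.87 = 0.7491
L = ρ/(1−ρ) = 0.7491/(1 − 0.7491) = 0.7491/0.2509 = 2.9856

Final: 2.9856


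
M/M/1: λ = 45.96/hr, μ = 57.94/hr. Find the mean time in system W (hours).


W = 1/(μ−λ) = 1/(57.94 − 45.96) = 1/11.98 = 0.08347 hr

Final: 0.08347 hr


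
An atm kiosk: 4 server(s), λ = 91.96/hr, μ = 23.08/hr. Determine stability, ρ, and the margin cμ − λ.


Total capacity cμ = 4·23.08 = 92.32/hr
ρ = λ/(cμ) = 91.96/92.32 = 0.9961
Stable ⇔ ρ < 1: YES
Spare capacity = cμ − λ = 92.32 − 91.96 = 0.36/hr

Final: ρ = 0.9961; stable; margin = 0.36/hr


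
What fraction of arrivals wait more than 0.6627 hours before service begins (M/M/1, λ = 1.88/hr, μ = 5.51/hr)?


ρ = 1.88/5.51 = 0.3412
P(Wq > t) = ρ·e^{−(μ−λ)t} = 0.3412·e^{−2.4056}
= 0.3412·0.090211 = 0.030780

Final: 0.030780


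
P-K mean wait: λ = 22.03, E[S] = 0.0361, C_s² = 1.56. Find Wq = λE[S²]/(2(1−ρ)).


ρ = λ·E[S] = 22.03·0.0361 = 0.7953
E[S²] = E[S]²(1+C_s²) = 0.0361²·(1+1.56) = 0.003336
Wq = λ·E[S²]/(2(1−ρ)) = 22.03·0.003336/(2·0.2047) = 0.17951 hr

Final: 0.17951 hr


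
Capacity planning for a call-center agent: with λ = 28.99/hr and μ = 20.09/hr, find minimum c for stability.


Stability requires cμ > λ ⇔ c > λ/μ.
λ/μ = 28.99/20.09 = 1.4430
Minimum integer c = ⌊1.4430⌋ + 1 = 2
Check: 2·20.09 = 40.18 > 28.99, while 1·20.09 = 20.09 ≤ 28.99

Final: 2 servers


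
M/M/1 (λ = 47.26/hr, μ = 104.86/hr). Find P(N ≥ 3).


ρ = 47.26/104.86 = 0.4507
P(N ≥ n) = ρ^n = 0.4507^3 = 0.091549

Final: 0.091549


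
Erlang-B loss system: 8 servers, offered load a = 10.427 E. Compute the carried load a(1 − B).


B(8,10.427) = 0.357867 (Erlang-B)
Carried load = a(1 − B) = 10.427·(1 − 0.357867) = 10.427·0.642133 = 6.6955 E

Final: 6.6955 Erlangs


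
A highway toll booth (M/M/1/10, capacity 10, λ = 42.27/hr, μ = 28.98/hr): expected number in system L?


ρ = 42.27/28.98 = 1.4586
L = ρ[1 − (K+1)ρ^K + Kρ^(K+1)] / [(1−ρ)(1−ρ^(K+1))]
Numerator: 1.4586·(1 − 11·43.585162 + 10·63.572975) = 229.426278
Denominator: (-0.4586)·(-62.572975) = 28.695474
L = 229.426278/28.695474 = 7.9952

Final: 7.9952


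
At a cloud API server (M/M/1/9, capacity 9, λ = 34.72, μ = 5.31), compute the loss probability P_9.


ρ = λ/μ = 34.72/5.31 = 6.5386
P_K = (1−ρ)ρ^K/(1−ρ^(K+1)) = (-5.5386·21845739.913102)/(1 − 142840694.874367)
= -120994954.961265/-142840693.874367 = 0.847062

Final: 0.847062


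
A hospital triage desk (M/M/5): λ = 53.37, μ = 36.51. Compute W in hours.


a = 1.4618; ρ = 0.2924; P₀ = 0.231500
Lq = P₀·a^c·ρ/(c!(1−ρ)²) = 0.007518
Wq = Lq/λ = 0.007518/53.37 = 0.0001409 hr
W = Wq + 1/μ = 0.0001409 + 0.02739 = 0.02753 hr

Final: 0.02753 hr


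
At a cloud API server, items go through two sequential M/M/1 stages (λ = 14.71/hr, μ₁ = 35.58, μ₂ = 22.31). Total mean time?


Each node sees arrival rate λ = 14.71/hr (tandem ⇒ throughput preserved).
W₁ = 1/(μ₁−λ) = 1/(35.58−14.71) = 0.04792 hr
W₂ = 1/(μ₂−λ) = 1/(22.31−14.71) = 0.13158 hr
W_total = W₁ + W₂ = 0.04792 + 0.13158 = 0.17949 hr

Final: 0.17949 hr


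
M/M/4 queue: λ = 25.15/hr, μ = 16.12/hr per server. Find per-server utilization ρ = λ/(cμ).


ρ = λ/(cμ) = 25.15/(4·16.12) = 25.15/64.48 = 0.3900

Final: 0.3900


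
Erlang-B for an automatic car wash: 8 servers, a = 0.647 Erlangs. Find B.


B(c,a) = (a^c/c!) / Σ_{k=0}^{c} a^k/k!
a^8/8! = 0.0000007616
Σ terms (k=0..8): 1.00000 + 0.64700 + 0.20930 + 0.04514 + 0.007301 + 0.0009448 + 0.0001019 + 0.000009417 + 0.0000007616 = 1.909803
B = 0.0000007616/1.909803 = 0.0000003988

Final: 0.0000003988


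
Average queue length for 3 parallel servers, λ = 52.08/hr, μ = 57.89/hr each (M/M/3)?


a = λ/μ = 0.8996; ρ = a/3 = 0.2999
P₀ = 0.403609
Lq = P₀·a^c·ρ / (c!·(1−ρ)²) = 0.403609·0.72812·0.2999/(6·0.49017)
= 0.02996

Final: 0.02996


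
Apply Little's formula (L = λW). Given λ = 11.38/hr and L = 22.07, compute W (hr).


W = L/λ = 22.07/11.38 = 1.9394 hr

Final: 1.9394 hr


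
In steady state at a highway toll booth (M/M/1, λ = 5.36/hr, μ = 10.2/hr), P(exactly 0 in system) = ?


ρ = 5.36/10.2 = 0.5255
P_n = (1−ρ)·ρ^n = (1 − 0.5255)·0.5255^0 = 0.4745·1.000000 = 0.474510

Final: 0.474510


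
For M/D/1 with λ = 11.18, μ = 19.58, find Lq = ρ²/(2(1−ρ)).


ρ = 11.18/19.58 = 0.5710
M/D/1: Lq = ρ²/(2(1−ρ)) = 0.3260/(2·0.4290) = 0.37998

Final: 0.37998


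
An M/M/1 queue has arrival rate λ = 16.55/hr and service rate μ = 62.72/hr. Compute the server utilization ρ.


ρ = λ/μ = 16.55/62.72 = 0.2639

Final: 0.2639


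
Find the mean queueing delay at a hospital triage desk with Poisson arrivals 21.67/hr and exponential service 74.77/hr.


ρ = 21.67/74.77 = 0.2898
Wq = ρ/(μ−λ) = 0.2898/(74.77 − 21.67) = 0.2898/53.10 = 0.005458 hr

Final: 0.005458 hr


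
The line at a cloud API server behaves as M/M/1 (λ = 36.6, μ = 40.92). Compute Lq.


ρ = 36.6/40.92 = 0.8944
Lq = ρ²/(1−ρ) = 0.8000/0.1056 = 7.5778

Final: 7.5778


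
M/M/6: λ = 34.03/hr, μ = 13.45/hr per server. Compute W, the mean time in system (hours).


a = 2.5301; ρ = 0.4217; P₀ = 0.079166
Lq = P₀·a^c·ρ/(c!(1−ρ)²) = 0.03637
Wq = Lq/λ = 0.03637/34.03 = 0.001069 hr
W = Wq + 1/μ = 0.001069 + 0.07435 = 0.07542 hr

Final: 0.07542 hr


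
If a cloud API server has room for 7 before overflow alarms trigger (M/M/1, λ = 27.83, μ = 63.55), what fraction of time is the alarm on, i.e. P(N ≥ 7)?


ρ = 27.83/63.55 = 0.4379
P(N ≥ n) = ρ^n = 0.4379^7 = 0.003089

Final: 0.003089


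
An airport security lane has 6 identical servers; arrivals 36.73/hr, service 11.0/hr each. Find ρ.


ρ = λ/(cμ) = 36.73/(6·11.0) = 36.73/66.00 = 0.5565

Final: 0.5565


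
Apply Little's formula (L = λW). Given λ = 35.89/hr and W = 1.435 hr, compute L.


L = λW = 35.89·1.435 = 51.5022

Final: 51.5022


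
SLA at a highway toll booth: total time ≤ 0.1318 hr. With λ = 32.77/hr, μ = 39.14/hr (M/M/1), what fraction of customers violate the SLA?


W ~ Exponential(μ−λ) for M/M/1.
μ − λ = 39.14 − 32.77 = 6.3700
P(W > t) = e^{−(μ−λ)t} = e^{−0.8396} = 0.431898

Final: 0.431898


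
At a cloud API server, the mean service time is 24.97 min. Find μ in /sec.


μ = 1/(service time) in consistent units.
1 second = 0.0166667 min, so μ = 0.0166667/24.97 = 0.0006675 per second

Final: 0.0006675 /sec


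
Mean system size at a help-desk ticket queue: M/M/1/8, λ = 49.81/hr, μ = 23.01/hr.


ρ = 49.81/23.01 = 2.1647
L = ρ[1 − (K+1)ρ^K + Kρ^(K+1)] / [(1−ρ)(1−ρ^(K+1))]
Numerator: 2.1647·(1 − 9·482.169111 + 8·1043.756775) = 8683.807875
Denominator: (-1.1647)·(-1042.756775) = 1214.510281
L = 8683.807875/1214.510281 = 7.1500

Final: 7.1500


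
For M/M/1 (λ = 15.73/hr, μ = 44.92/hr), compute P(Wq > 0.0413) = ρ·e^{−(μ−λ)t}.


ρ = 15.73/44.92 = 0.3502
P(Wq > t) = ρ·e^{−(μ−λ)t} = 0.3502·e^{−1.2055}
= 0.3502·0.299528 = 0.104888

Final: 0.104888


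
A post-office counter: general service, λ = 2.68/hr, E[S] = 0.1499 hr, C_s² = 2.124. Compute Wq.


ρ = λ·E[S] = 2.68·0.1499 = 0.4017
E[S²] = E[S]²(1+C_s²) = 0.1499²·(1+2.124) = 0.070196
Wq = λ·E[S²]/(2(1−ρ)) = 2.68·0.070196/(2·0.5983) = 0.15723 hr

Final: 0.15723 hr


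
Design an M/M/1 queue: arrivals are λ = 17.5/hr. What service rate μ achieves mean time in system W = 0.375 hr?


W = 1/(μ−λ) ⇒ μ − λ = 1/W = 1/0.375 = 2.6667
μ = λ + 1/W = 17.5 + 2.6667 = 20.1667 per hr

Final: 20.1667 /hr


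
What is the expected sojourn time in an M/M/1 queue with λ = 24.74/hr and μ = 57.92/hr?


W = 1/(μ−λ) = 1/(57.92 − 24.74) = 1/33.18 = 0.03014 hr

Final: 0.03014 hr


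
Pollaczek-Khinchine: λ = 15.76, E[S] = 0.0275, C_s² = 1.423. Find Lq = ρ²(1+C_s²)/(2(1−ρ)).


ρ = λ·E[S] = 15.76·0.0275 = 0.4334
Lq = ρ²(1+C_s²)/(2(1−ρ)) = 0.1878·(1+1.423)/(2·0.5666)
= 0.1878·2.4230/1.1332 = 0.40163

Final: 0.40163


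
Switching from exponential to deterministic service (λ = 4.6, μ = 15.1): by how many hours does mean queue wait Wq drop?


ρ = 4.6/15.1 = 0.3046
Wq(M/M/1) = ρ/(μ−λ) = 0.3046/10.50 = 0.02901 hr
Wq(M/D/1) = ρ/(2(μ−λ)) = 0.01451 hr
Savings = 0.02901 − 0.01451 = 0.01451 hr

Final: 0.01451 hr


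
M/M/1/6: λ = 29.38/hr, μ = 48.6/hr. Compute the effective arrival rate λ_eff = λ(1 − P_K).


ρ = 0.6045; P_K = (1−ρ)ρ^6/(1−ρ^7) = 0.019889
λ_eff = λ(1 − P_K) = 29.38·(1 − 0.019889) = 29.38·0.980111 = 28.7957 /hr

Final: 28.7957 /hr


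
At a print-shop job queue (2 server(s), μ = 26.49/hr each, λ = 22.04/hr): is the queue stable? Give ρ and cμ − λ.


Total capacity cμ = 2·26.49 = 52.98/hr
ρ = λ/(cμ) = 22.04/52.98 = 0.4160
Stable ⇔ ρ < 1: YES
Spare capacity = cμ − λ = 52.98 − 22.04 = 30.94/hr

Final: ρ = 0.4160; stable; margin = 30.94/hr


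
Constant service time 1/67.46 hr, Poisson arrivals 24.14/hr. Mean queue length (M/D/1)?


ρ = 24.14/67.46 = 0.3578
M/D/1: Lq = ρ²/(2(1−ρ)) = 0.1281/(2·0.6422) = 0.09970

Final: 0.09970


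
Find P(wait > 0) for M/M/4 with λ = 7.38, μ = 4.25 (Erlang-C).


a = λ/μ = 1.7365; ρ = a/4 = 0.4341
P₀ = 0.172823 (from M/M/c formula)
C(c,a) = [a^c/(c!(1−ρ))]·P₀ = [9.09222/(24·0.5659)]·0.172823
= 0.66947·0.172823 = 0.115700

Final: 0.115700


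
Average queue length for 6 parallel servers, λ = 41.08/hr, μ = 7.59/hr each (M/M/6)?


a = λ/μ = 5.4124; ρ = a/6 = 0.9021
P₀ = 0.002090
Lq = P₀·a^c·ρ / (c!·(1−ρ)²) = 0.002090·25138.07133·0.9021/(720·0.009591)
= 6.86314

Final: 6.86314


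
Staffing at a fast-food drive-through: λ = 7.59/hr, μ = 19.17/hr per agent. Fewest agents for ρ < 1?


Stability requires cμ > λ ⇔ c > λ/μ.
λ/μ = 7.59/19.17 = 0.3959
Minimum integer c = ⌊0.3959⌋ + 1 = 1
Check: 1·19.17 = 19.17 > 7.59, while 0·19.17 = 0.00 ≤ 7.59

Final: 1 servers


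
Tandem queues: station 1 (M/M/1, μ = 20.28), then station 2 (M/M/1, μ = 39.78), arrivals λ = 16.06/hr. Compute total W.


Each node sees arrival rate λ = 16.06/hr (tandem ⇒ throughput preserved).
W₁ = 1/(μ₁−λ) = 1/(20.28−16.06) = 0.23697 hr
W₂ = 1/(μ₂−λ) = 1/(39.78−16.06) = 0.04216 hr
W_total = W₁ + W₂ = 0.23697 + 0.04216 = 0.27913 hr

Final: 0.27913 hr


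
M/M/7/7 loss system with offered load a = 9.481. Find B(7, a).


B(c,a) = (a^c/c!) / Σ_{k=0}^{c} a^k/k!
a^7/7! = 1366.307617
Σ terms (k=0..7): 1.00000 + 9.48100 + 44.94468 + 142.04017 + 336.67072 + 638.39501 + 1008.77052 + 1366.30762 = 3547.609724
B = 1366.307617/3547.609724 = 0.385135

Final: 0.385135


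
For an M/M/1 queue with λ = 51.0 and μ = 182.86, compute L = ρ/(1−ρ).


ρ = λ/μ = 51.0/182.86 = 0.2789
L = ρ/(1−ρ) = 0.2789/(1 − 0.2789) = 0.2789/0.7211 = 0.3868

Final: 0.3868


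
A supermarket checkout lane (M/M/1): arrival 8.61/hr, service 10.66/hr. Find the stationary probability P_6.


ρ = 8.61/10.66 = 0.8077
P_n = (1−ρ)·ρ^n = (1 − 0.8077)·0.8077^6 = 0.1923·0.277636 = 0.053392

Final: 0.053392


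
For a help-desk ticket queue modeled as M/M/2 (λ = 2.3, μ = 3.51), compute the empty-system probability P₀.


a = λ/μ = 2.3/3.51 = 0.6553; ρ = a/c = 0.3276
Σ_{k=0}^{1} a^k/k! (terms k=0..1) = 1.00000 + 0.65527 = 1.65527
Tail: a^2/(2!(1−ρ)) = 0.42938/(2·0.6724) = 0.31931
P₀ = 1/(1.65527 + 0.31931) = 1/1.97458 = 0.506438

Final: 0.506438


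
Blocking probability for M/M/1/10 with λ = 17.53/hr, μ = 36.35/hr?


ρ = λ/μ = 17.53/36.35 = 0.4823
P_K = (1−ρ)ρ^K/(1−ρ^(K+1)) = (0.5177·0.0006804)/(1 − 0.0003281)
= 0.0003523/0.999672 = 0.0003524

Final: 0.0003524


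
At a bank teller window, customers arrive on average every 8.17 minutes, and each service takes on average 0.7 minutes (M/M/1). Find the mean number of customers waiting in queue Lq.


λ = 60/8.17 = 7.3439 /hr
μ = 60/0.7 = 85.7143 /hr
ρ = λ/μ = 7.3439/85.7143 = 0.08568
Lq = ρ²/(1−ρ) = 0.007341/0.9143 = 0.008029

Final: 0.008029


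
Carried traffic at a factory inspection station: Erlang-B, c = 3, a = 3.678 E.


B(3,3.678) = 0.420206 (Erlang-B)
Carried load = a(1 − B) = 3.678·(1 − 0.420206) = 3.678·0.579794 = 2.1325 E

Final: 2.1325 Erlangs


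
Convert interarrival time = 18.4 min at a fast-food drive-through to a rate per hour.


λ = 1/(interarrival time) in consistent units.
1 hour = 60 min, so λ = 60/18.4 = 3.2609 per hour

Final: 3.2609 /hr


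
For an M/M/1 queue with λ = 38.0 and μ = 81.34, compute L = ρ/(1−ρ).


ρ = λ/μ = 38.0/81.34 = 0.4672
L = ρ/(1−ρ) = 0.4672/(1 − 0.4672) = 0.4672/0.5328 = 0.8768

Final: 0.8768


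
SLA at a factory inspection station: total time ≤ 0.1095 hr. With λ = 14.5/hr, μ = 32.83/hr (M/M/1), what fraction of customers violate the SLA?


W ~ Exponential(μ−λ) for M/M/1.
μ − λ = 32.83 − 14.5 = 18.3300
P(W > t) = e^{−(μ−λ)t} = e^{−2.0071} = 0.134373

Final: 0.134373


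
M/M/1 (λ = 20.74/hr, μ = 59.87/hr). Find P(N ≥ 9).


ρ = 20.74/59.87 = 0.3464
P(N ≥ n) = ρ^n = 0.3464^9 = 0.00007184

Final: 0.00007184


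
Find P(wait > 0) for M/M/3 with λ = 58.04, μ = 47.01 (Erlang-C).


a = λ/μ = 1.2346; ρ = a/3 = 0.4115
P₀ = 0.283301 (from M/M/c formula)
C(c,a) = [a^c/(c!(1−ρ))]·P₀ = [1.88196/(6·0.5885)]·0.283301
= 0.53302·0.283301 = 0.151006

Final: 0.151006


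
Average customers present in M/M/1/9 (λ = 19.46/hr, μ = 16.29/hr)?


ρ = 19.46/16.29 = 1.1946
L = ρ[1 − (K+1)ρ^K + Kρ^(K+1)] / [(1−ρ)(1−ρ^(K+1))]
Numerator: 1.1946·(1 − 10·4.954454 + 9·5.918580) = 5.641708
Denominator: (-0.1946)·(-4.918580) = 0.957145
L = 5.641708/0.957145 = 5.8943

Final: 5.8943


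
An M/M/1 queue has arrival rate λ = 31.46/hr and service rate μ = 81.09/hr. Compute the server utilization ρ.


ρ = λ/μ = 31.46/81.09 = 0.3880

Final: 0.3880


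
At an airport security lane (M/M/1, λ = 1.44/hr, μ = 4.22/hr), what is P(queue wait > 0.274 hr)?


ρ = 1.44/4.22 = 0.3412
P(Wq > t) = ρ·e^{−(μ−λ)t} = 0.3412·e^{−0.7617}
= 0.3412·0.466863 = 0.159309

Final: 0.159309


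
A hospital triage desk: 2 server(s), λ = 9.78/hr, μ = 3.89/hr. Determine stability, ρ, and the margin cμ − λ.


Total capacity cμ = 2·3.89 = 7.78/hr
ρ = λ/(cμ) = 9.78/7.78 = 1.2571
Stable ⇔ ρ < 1: NO
Spare capacity = cμ − λ = 7.78 − 9.78 = -2.00/hr

Final: ρ = 1.2571; unstable; margin = -2.00/hr


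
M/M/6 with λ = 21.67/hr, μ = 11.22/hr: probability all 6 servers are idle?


a = λ/μ = 21.67/11.22 = 1.9314; ρ = a/c = 0.3219
Σ_{k=0}^{5} a^k/k! (terms k=0..5) = 1.00000 + 1.93137 + 1.86510 + 1.20073 + 0.57977 + 0.22395 = 6.80092
Tail: a^6/(6!(1−ρ)) = 51.90346/(720·0.6781) = 0.10631
P₀ = 1/(6.80092 + 0.10631) = 1/6.90723 = 0.144776

Final: 0.144776


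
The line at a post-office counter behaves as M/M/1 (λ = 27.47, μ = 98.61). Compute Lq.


ρ = 27.47/98.61 = 0.2786
Lq = ρ²/(1−ρ) = 0.07760/0.7214 = 0.1076

Final: 0.1076


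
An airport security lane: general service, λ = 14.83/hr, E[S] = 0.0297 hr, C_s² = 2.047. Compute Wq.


ρ = λ·E[S] = 14.83·0.0297 = 0.4405
E[S²] = E[S]²(1+C_s²) = 0.0297²·(1+2.047) = 0.002688
Wq = λ·E[S²]/(2(1−ρ)) = 14.83·0.002688/(2·0.5595) = 0.03562 hr

Final: 0.03562 hr


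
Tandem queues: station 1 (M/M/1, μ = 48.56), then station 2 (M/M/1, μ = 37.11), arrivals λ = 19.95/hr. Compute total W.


Each node sees arrival rate λ = 19.95/hr (tandem ⇒ throughput preserved).
W₁ = 1/(μ₁−λ) = 1/(48.56−19.95) = 0.03495 hr
W₂ = 1/(μ₂−λ) = 1/(37.11−19.95) = 0.05828 hr
W_total = W₁ + W₂ = 0.03495 + 0.05828 = 0.09323 hr

Final: 0.09323 hr


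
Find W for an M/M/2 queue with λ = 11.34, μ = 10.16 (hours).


a = 1.1161; ρ = 0.5581; P₀ = 0.283639
Lq = P₀·a^c·ρ/(c!(1−ρ)²) = 0.50485
Wq = Lq/λ = 0.50485/11.34 = 0.04452 hr
W = Wq + 1/μ = 0.04452 + 0.09843 = 0.14294 hr

Final: 0.14294 hr


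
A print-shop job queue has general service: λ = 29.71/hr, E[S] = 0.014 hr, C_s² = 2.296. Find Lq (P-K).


ρ = λ·E[S] = 29.71·0.014 = 0.4159
Lq = ρ²(1+C_s²)/(2(1−ρ)) = 0.1730·(1+2.296)/(2·0.5841)
= 0.1730·3.2960/1.1681 = 0.48816

Final: 0.48816


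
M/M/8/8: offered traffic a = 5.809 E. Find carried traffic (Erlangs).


B(8,5.809) = 0.111377 (Erlang-B)
Carried load = a(1 − B) = 5.809·(1 − 0.111377) = 5.809·0.888623 = 5.1620 E

Final: 5.1620 Erlangs


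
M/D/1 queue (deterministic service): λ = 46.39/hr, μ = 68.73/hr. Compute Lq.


ρ = 46.39/68.73 = 0.6750
M/D/1: Lq = ρ²/(2(1−ρ)) = 0.4556/(2·0.3250) = 0.70079

Final: 0.70079


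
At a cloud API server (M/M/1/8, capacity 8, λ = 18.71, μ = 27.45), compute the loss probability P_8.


ρ = λ/μ = 18.71/27.45 = 0.6816
P_K = (1−ρ)ρ^K/(1−ρ^(K+1)) = (0.3184·0.046586)/(1 − 0.031753)
= 0.014833/0.968247 = 0.015319

Final: 0.015319


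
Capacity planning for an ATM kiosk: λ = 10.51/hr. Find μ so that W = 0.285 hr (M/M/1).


W = 1/(μ−λ) ⇒ μ − λ = 1/W = 1/0.285 = 3.5088
μ = λ + 1/W = 10.51 + 3.5088 = 14.0188 per hr

Final: 14.0188 /hr


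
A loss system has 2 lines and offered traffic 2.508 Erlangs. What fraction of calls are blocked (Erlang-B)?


B(c,a) = (a^c/c!) / Σ_{k=0}^{c} a^k/k!
a^2/2! = 3.145032
Σ terms (k=0..2): 1.00000 + 2.50800 + 3.14503 = 6.653032
B = 3.145032/6.653032 = 0.472722

Final: 0.472722


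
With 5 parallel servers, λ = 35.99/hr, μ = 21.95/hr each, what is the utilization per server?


ρ = λ/(cμ) = 35.99/(5·21.95) = 35.99/109.75 = 0.3279

Final: 0.3279


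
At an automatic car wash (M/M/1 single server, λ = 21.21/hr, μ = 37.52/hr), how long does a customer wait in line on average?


ρ = 21.21/37.52 = 0.5653
Wq = ρ/(μ−λ) = 0.5653/(37.52 − 21.21) = 0.5653/16.31 = 0.03466 hr

Final: 0.03466 hr


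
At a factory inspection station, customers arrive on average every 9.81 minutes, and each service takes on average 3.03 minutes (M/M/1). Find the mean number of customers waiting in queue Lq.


λ = 60/9.81 = 6.1162 /hr
μ = 60/3.03 = 19.8020 /hr
ρ = λ/μ = 6.1162/19.8020 = 0.3089
Lq = ρ²/(1−ρ) = 0.09540/0.6911 = 0.1380

Final: 0.1380


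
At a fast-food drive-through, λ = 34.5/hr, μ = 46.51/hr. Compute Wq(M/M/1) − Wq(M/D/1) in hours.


ρ = 34.5/46.51 = 0.7418
Wq(M/M/1) = ρ/(μ−λ) = 0.7418/12.01 = 0.06176 hr
Wq(M/D/1) = ρ/(2(μ−λ)) = 0.03088 hr
Savings = 0.06176 − 0.03088 = 0.03088 hr

Final: 0.03088 hr


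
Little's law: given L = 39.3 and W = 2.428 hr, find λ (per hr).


λ = L/W = 39.3/2.428 = 16.1862 /hr

Final: 16.1862 /hr


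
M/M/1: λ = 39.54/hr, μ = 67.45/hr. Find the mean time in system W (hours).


W = 1/(μ−λ) = 1/(67.45 − 39.54) = 1/27.91 = 0.03583 hr

Final: 0.03583 hr


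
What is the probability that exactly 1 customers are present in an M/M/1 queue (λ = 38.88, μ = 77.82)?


ρ = 38.88/77.82 = 0.4996
P_n = (1−ρ)·ρ^n = (1 − 0.4996)·0.4996^1 = 0.5004·0.499614 = 0.250000

Final: 0.250000


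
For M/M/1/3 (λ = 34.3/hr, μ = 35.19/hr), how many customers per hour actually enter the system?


ρ = 0.9747; P_K = (1−ρ)ρ^3/(1−ρ^4) = 0.240477
λ_eff = λ(1 − P_K) = 34.3·(1 − 0.240477) = 34.3·0.759523 = 26.0516 /hr

Final: 26.0516 /hr


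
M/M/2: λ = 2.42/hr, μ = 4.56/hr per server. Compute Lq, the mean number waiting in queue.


a = λ/μ = 0.5307; ρ = a/2 = 0.2654
P₀ = 0.580589
Lq = P₀·a^c·ρ / (c!·(1−ρ)²) = 0.580589·0.28164·0.2654/(2·0.53971)
= 0.04020

Final: 0.04020


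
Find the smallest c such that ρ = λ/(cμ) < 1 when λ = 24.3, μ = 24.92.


Stability requires cμ > λ ⇔ c > λ/μ.
λ/μ = 24.3/24.92 = 0.9751
Minimum integer c = ⌊0.9751⌋ + 1 = 1
Check: 1·24.92 = 24.92 > 24.3, while 0·24.92 = 0.00 ≤ 24.3

Final: 1 servers


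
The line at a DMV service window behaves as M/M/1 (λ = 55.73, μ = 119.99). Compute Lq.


ρ = 55.73/119.99 = 0.4645
Lq = ρ²/(1−ρ) = 0.2157/0.5355 = 0.4028

Final: 0.4028


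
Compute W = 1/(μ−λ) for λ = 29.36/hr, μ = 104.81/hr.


W = 1/(μ−λ) = 1/(104.81 − 29.36) = 1/75.45 = 0.01325 hr

Final: 0.01325 hr


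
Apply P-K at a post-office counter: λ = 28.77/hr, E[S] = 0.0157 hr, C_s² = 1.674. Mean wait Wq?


ρ = λ·E[S] = 28.77·0.0157 = 0.4517
E[S²] = E[S]²(1+C_s²) = 0.0157²·(1+1.674) = 0.0006591
Wq = λ·E[S²]/(2(1−ρ)) = 28.77·0.0006591/(2·0.5483) = 0.01729 hr

Final: 0.01729 hr


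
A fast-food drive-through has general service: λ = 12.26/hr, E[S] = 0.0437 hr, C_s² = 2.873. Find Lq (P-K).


ρ = λ·E[S] = 12.26·0.0437 = 0.5358
Lq = ρ²(1+C_s²)/(2(1−ρ)) = 0.2870·(1+2.873)/(2·0.4642)
= 0.2870·3.8730/0.9285 = 1.19735

Final: 1.19735


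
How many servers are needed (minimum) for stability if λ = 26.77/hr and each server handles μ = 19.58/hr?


Stability requires cμ > λ ⇔ c > λ/μ.
λ/μ = 26.77/19.58 = 1.3672
Minimum integer c = ⌊1.3672⌋ + 1 = 2
Check: 2·19.58 = 39.16 > 26.77, while 1·19.58 = 19.58 ≤ 26.77

Final: 2 servers


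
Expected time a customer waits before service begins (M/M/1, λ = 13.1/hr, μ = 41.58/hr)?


ρ = 13.1/41.58 = 0.3151
Wq = ρ/(μ−λ) = 0.3151/(41.58 − 13.1) = 0.3151/28.48 = 0.01106 hr

Final: 0.01106 hr


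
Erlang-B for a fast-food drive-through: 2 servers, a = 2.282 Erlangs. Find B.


B(c,a) = (a^c/c!) / Σ_{k=0}^{c} a^k/k!
a^2/2! = 2.603762
Σ terms (k=0..2): 1.00000 + 2.28200 + 2.60376 = 5.885762
B = 2.603762/5.885762 = 0.442383

Final: 0.442383


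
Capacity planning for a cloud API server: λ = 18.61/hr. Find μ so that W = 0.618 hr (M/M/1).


W = 1/(μ−λ) ⇒ μ − λ = 1/W = 1/0.618 = 1.6181
μ = λ + 1/W = 18.61 + 1.6181 = 20.2281 per hr

Final: 20.2281 /hr


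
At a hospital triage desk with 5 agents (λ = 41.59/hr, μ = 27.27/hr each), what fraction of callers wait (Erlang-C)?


a = λ/μ = 1.5251; ρ = a/5 = 0.3050
P₀ = 0.217216 (from M/M/c formula)
C(c,a) = [a^c/(c!(1−ρ))]·P₀ = [8.25123/(120·0.6950)]·0.217216
= 0.09894·0.217216 = 0.021491

Final: 0.021491


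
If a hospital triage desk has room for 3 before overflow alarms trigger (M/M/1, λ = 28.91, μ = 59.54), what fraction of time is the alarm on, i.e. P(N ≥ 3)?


ρ = 28.91/59.54 = 0.4856
P(N ≥ n) = ρ^n = 0.4856^3 = 0.114477

Final: 0.114477


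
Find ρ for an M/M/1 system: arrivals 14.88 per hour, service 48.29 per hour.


ρ = λ/μ = 14.88/48.29 = 0.3081

Final: 0.3081


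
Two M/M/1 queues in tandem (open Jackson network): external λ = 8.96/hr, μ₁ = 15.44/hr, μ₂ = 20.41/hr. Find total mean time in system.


Each node sees arrival rate λ = 8.96/hr (tandem ⇒ throughput preserved).
W₁ = 1/(μ₁−λ) = 1/(15.44−8.96) = 0.15432 hr
W₂ = 1/(μ₂−λ) = 1/(20.41−8.96) = 0.08734 hr
W_total = W₁ + W₂ = 0.15432 + 0.08734 = 0.24166 hr

Final: 0.24166 hr


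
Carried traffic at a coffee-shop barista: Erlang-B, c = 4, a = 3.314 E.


B(4,3.314) = 0.240499 (Erlang-B)
Carried load = a(1 − B) = 3.314·(1 − 0.240499) = 3.314·0.759501 = 2.5170 E

Final: 2.5170 Erlangs


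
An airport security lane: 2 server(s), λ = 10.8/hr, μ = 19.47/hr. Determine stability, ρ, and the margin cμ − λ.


Total capacity cμ = 2·19.47 = 38.94/hr
ρ = λ/(cμ) = 10.8/38.94 = 0.2773
Stable ⇔ ρ < 1: YES
Spare capacity = cμ − λ = 38.94 − 10.8 = 28.14/hr

Final: ρ = 0.2773; stable; margin = 28.14/hr
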